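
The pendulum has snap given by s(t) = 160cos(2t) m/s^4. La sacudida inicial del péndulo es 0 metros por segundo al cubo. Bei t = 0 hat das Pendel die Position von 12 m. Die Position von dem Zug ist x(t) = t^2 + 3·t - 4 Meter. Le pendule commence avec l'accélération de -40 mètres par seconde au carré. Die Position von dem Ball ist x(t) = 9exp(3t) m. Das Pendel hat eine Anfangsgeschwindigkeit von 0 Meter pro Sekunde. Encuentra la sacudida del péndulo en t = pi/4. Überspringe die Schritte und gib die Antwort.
j(pi/4) = 80.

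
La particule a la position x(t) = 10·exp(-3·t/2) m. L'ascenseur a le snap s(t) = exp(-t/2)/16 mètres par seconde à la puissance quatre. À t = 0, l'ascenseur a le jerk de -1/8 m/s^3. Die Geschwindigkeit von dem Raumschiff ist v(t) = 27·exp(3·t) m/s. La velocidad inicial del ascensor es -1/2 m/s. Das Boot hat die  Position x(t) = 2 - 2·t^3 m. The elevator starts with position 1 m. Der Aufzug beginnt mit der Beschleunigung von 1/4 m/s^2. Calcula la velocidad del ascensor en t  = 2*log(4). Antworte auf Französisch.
Nous devons intégrer notre équation du snap s(t) = exp(-t/2)/16 3 fois. La primitive du snap, avec j(0) = -1/8, donne le jerk: j(t) = -exp(-t/2)/8. L'intégrale du jerk, avec a(0) = 1/4, donne l'accélération: a(t) = exp(-t/2)/4. L'intégrale de l'accélération est la vitesse. En utilisant v(0) = -1/2, nous obtenons v(t) = -exp(-t/2)/2. En utilisant v(t) = -exp(-t/2)/2 et en substituant t = 2*log(4), nous trouvons v = -1/8.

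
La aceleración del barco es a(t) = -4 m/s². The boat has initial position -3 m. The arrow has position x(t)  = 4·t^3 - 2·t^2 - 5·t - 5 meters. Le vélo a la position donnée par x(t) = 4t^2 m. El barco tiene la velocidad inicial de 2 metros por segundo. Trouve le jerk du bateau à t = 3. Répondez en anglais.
Starting from acceleration a(t) = -4, we take 1 derivative. Differentiating acceleration, we get jerk: j(t) = 0. We have jerk j(t) = 0. Substituting t = 3: j(3) = 0.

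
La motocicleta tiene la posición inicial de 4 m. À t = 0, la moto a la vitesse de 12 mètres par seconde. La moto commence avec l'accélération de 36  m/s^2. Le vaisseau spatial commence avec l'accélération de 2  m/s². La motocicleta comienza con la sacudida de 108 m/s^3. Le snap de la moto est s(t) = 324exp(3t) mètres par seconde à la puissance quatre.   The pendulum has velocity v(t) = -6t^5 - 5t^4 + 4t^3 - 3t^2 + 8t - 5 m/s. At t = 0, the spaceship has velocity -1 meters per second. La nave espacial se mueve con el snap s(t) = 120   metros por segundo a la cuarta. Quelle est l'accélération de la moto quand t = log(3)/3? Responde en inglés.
Starting from snap s(t) = 324·exp(3·t), we take 2 integrals. Finding the antiderivative of s(t) and using j(0) = 108: j(t) = 108·exp(3·t). Taking ∫j(t)dt and applying a(0) = 36, we find a(t) = 36·exp(3·t). We have acceleration a(t) = 36·exp(3·t). Substituting t = log(3)/3: a(log(3)/3) = 108.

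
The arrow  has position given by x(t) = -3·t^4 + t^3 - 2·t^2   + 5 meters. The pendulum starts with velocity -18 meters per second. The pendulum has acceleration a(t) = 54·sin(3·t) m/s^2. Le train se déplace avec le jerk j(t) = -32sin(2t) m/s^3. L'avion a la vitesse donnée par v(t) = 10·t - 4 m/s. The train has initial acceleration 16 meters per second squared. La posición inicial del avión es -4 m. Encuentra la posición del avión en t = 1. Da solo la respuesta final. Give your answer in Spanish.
La respuesta es -3.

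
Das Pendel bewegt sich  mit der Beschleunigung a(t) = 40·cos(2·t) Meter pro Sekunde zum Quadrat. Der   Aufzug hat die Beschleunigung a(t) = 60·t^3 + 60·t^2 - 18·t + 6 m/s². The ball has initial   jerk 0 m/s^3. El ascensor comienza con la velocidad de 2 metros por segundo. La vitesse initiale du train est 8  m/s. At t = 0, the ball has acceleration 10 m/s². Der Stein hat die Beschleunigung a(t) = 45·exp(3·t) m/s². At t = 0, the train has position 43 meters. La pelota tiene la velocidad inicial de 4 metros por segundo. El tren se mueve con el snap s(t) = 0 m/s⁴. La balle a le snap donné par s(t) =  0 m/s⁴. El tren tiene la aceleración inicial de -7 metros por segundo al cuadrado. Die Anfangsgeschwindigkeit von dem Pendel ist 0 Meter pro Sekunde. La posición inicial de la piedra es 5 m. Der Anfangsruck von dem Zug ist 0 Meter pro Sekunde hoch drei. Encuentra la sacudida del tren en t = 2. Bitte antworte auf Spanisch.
Necesitamos integrar nuestra ecuación del snap s(t) = 0 1 vez. Tomando ∫s(t)dt y aplicando j(0) = 0, encontramos j(t) = 0. De la ecuación de la sacudida j(t) = 0, sustituimos t = 2 para obtener j = 0.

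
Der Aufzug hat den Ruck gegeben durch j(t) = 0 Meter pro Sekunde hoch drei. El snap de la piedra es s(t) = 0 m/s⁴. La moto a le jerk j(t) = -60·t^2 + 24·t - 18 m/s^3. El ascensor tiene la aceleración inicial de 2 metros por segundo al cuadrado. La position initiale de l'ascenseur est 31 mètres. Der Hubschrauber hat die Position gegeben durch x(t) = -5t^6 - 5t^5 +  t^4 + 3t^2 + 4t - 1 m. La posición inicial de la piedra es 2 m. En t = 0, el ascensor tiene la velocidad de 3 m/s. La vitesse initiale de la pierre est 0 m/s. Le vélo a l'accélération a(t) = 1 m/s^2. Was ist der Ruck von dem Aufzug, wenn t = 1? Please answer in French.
De l'équation du jerk j(t) = 0, nous substituons t = 1 pour obtenir j = 0.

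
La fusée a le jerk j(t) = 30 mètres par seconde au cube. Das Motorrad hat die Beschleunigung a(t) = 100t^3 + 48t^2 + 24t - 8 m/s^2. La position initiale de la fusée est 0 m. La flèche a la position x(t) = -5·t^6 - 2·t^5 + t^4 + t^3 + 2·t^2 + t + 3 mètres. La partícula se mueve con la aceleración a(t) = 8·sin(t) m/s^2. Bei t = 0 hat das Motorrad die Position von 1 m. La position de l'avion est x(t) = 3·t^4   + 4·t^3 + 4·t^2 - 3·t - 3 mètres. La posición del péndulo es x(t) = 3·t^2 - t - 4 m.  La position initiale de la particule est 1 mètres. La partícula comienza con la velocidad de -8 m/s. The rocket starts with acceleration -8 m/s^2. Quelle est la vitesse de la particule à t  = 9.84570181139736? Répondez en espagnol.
Necesitamos integrar nuestra ecuación de la aceleración a(t) = 8·sin(t) 1 vez. La antiderivada de la aceleración es la velocidad. Usando v(0) = -8, obtenemos v(t) = -8·cos(t). Usando v(t) = -8·cos(t) y sustituyendo t = 9.84570181139736, encontramos v = 7.30169472763681.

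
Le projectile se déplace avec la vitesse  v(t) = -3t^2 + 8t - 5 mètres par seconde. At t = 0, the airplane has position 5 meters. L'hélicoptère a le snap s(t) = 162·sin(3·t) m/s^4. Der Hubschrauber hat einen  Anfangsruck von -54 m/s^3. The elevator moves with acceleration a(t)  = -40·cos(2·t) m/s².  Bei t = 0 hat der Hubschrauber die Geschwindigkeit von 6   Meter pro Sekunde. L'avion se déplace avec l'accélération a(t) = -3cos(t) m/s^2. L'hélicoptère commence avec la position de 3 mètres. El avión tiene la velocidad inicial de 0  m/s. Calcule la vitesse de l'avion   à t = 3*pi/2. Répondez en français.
En partant de l'accélération a(t) = -3·cos(t), nous prenons 1 primitive. En intégrant l'accélération et en utilisant la condition initiale v(0) = 0, nous obtenons v(t) = -3·sin(t). En utilisant v(t) = -3·sin(t) et en substituant t = 3*pi/2, nous trouvons v = 3.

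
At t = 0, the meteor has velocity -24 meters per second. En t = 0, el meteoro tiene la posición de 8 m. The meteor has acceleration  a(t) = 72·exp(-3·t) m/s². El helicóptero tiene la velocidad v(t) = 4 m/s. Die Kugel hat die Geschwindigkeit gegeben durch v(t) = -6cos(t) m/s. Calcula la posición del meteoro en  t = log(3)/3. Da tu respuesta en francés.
Nous devons trouver l'intégrale de notre équation de l'accélération a(t) = 72·exp(-3·t) 2 fois. La primitive de l'accélération est la vitesse. En utilisant v(0) = -24, nous obtenons v(t) = -24·exp(-3·t). La primitive de la vitesse est la position. En utilisant x(0) = 8, nous obtenons x(t) = 8·exp(-3·t). De l'équation de la position x(t) = 8·exp(-3·t), nous substituons t = log(3)/3 pour obtenir x = 8/3.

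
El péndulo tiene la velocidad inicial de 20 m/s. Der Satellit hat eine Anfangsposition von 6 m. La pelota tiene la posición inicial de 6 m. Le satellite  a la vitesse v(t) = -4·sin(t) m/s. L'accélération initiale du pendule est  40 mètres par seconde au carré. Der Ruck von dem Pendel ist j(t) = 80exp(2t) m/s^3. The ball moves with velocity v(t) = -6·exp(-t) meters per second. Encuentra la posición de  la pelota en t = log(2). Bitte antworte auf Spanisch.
Necesitamos integrar nuestra ecuación de la velocidad v(t) = -6·exp(-t) 1 vez. Tomando ∫v(t)dt y aplicando x(0) = 6, encontramos x(t) = 6·exp(-t). Usando x(t) = 6·exp(-t) y sustituyendo t = log(2), encontramos x = 3.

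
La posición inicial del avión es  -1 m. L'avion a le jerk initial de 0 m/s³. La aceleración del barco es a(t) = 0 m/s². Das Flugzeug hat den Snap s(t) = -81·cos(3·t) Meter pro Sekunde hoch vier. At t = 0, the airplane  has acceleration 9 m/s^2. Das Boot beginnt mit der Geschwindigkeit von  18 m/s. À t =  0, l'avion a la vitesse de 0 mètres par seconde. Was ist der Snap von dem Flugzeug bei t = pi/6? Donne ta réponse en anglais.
We have snap s(t) = -81·cos(3·t). Substituting t = pi/6: s(pi/6) = 0.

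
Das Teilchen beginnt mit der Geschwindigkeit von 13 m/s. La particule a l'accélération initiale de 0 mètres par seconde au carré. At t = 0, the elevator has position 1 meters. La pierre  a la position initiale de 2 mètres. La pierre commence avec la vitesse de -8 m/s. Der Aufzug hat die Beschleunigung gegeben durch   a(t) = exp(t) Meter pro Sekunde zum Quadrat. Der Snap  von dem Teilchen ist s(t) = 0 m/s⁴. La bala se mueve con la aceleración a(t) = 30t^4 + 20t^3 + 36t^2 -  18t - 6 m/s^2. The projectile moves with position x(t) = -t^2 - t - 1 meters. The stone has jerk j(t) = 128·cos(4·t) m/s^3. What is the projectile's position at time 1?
From the given position equation x(t) = -t^2 - t - 1, we substitute t = 1 to get x = -3.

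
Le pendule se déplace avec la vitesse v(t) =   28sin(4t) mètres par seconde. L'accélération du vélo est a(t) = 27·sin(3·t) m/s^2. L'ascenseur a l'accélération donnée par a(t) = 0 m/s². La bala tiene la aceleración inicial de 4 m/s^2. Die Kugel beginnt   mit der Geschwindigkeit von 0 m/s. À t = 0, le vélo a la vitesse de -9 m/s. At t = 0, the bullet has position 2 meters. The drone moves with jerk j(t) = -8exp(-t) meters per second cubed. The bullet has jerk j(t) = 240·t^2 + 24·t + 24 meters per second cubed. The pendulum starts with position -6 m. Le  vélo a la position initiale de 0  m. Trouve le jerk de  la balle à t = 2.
Nous avons le jerk j(t) = 240·t^2 + 24·t + 24. En substituant t = 2: j(2) = 1032.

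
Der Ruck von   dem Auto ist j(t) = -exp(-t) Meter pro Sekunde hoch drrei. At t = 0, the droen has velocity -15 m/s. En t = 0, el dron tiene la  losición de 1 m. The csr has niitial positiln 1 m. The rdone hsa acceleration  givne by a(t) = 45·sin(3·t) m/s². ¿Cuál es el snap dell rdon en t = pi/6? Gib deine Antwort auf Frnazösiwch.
Nous devons dériver notre équation de l'accélération a(t) = 45·sin(3·t) 2 fois. En prenant d/dt de a(t), nous trouvons j(t) = 135·cos(3·t). La dérivée du jerk donne le snap: s(t) = -405·sin(3·t). En utilisant s(t) = -405·sin(3·t) et en substituant t = pi/6, nous trouvons s = -405.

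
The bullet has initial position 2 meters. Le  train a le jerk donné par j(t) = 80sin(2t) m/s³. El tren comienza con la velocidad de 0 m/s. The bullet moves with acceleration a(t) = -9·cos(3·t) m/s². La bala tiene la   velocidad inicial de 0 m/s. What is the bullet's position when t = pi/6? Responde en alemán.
Ausgehend von der Beschleunigung a(t) = -9·cos(3·t), nehmen wir 2 Integrale. Durch Integration von der Beschleunigung und Verwendung der Anfangsbedingung v(0) = 0, erhalten wir v(t) = -3·sin(3·t). Mit ∫v(t)dt und Anwendung von x(0) = 2, finden wir x(t) = cos(3·t) + 1. Mit x(t) = cos(3·t) + 1 und Einsetzen von t = pi/6, finden wir x = 1.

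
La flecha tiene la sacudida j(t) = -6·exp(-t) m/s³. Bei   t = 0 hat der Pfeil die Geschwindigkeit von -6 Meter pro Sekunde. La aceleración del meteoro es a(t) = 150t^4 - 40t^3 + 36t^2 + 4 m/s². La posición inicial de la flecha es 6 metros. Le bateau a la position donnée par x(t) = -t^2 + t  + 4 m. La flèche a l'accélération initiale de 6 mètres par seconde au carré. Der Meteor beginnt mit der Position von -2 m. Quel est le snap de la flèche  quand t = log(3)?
Pour résoudre ceci, nous devons prendre 1 dérivée de notre équation du jerk j(t) = -6·exp(-t). En prenant d/dt de j(t), nous trouvons s(t) = 6·exp(-t). De l'équation du snap s(t) = 6·exp(-t), nous substituons t = log(3) pour obtenir s = 2.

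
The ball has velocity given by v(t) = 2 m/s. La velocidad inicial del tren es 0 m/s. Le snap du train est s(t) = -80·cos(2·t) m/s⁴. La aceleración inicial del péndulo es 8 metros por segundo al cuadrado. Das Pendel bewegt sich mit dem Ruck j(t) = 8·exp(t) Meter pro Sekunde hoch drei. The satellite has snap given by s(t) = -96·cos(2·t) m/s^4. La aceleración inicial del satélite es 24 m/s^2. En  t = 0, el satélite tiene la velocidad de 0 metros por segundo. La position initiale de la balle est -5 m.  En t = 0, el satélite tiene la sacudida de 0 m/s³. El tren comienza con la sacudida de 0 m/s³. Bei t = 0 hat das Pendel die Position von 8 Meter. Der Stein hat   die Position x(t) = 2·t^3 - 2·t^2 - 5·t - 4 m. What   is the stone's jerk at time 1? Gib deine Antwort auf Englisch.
Starting from position x(t) = 2·t^3 - 2·t^2 - 5·t - 4, we take 3 derivatives. Taking d/dt of x(t), we find v(t) = 6·t^2 - 4·t - 5. Taking d/dt of v(t), we find a(t) = 12·t - 4. Taking d/dt of a(t), we find j(t) = 12. From the given jerk equation j(t) = 12, we substitute t = 1 to get j = 12.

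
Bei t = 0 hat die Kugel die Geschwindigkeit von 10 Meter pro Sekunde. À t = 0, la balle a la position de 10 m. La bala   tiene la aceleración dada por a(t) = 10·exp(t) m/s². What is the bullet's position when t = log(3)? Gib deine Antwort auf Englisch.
We need to integrate our acceleration equation a(t) = 10·exp(t) 2 times. The antiderivative of acceleration is velocity. Using v(0) = 10, we get v(t) = 10·exp(t). The integral of velocity is position. Using x(0) = 10, we get x(t) = 10·exp(t). Using x(t) = 10·exp(t) and substituting t = log(3), we find x = 30.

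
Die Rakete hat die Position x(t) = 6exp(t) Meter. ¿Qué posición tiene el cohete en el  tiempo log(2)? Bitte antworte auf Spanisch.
De la ecuación de la posición x(t) = 6·exp(t), sustituimos t = log(2) para obtener x = 12.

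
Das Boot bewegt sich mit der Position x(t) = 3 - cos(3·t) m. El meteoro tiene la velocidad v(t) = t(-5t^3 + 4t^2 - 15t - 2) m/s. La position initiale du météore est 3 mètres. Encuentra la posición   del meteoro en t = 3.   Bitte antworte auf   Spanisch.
Partiendo de la velocidad v(t) = t·(-5·t^3 + 4·t^2 - 15·t - 2), tomamos 1 antiderivada. La antiderivada de la velocidad, con x(0) = 3, da la posición: x(t) = -t^5 + t^4 - 5·t^3 - t^2 + 3. Usando x(t) = -t^5 + t^4 - 5·t^3 - t^2 + 3 y sustituyendo t = 3, encontramos x = -303.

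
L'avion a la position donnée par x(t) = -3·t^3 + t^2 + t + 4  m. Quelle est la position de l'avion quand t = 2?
En utilisant x(t) = -3·t^3 + t^2 + t + 4 et en substituant t = 2, nous trouvons x = -14.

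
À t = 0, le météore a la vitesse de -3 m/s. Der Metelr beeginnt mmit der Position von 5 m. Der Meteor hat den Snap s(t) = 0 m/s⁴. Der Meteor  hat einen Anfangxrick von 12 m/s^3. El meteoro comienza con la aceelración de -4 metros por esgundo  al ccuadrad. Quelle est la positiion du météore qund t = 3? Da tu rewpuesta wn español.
Partiendo del snap s(t) = 0, tomamos 4 antiderivadas. Integrando el snap y usando la condición inicial j(0) = 12, obtenemos j(t) = 12. Integrando la sacudida y usando la condición inicial a(0) = -4, obtenemos a(t) = 12·t - 4. Tomando ∫a(t)dt y aplicando v(0) = -3, encontramos v(t) = 6·t^2 - 4·t - 3. La integral de la velocidad, con x(0) = 5, da la posición: x(t) = 2·t^3 - 2·t^2 - 3·t + 5. Tenemos la posición x(t) = 2·t^3 - 2·t^2 - 3·t + 5. Sustituyendo t = 3: x(3) = 32.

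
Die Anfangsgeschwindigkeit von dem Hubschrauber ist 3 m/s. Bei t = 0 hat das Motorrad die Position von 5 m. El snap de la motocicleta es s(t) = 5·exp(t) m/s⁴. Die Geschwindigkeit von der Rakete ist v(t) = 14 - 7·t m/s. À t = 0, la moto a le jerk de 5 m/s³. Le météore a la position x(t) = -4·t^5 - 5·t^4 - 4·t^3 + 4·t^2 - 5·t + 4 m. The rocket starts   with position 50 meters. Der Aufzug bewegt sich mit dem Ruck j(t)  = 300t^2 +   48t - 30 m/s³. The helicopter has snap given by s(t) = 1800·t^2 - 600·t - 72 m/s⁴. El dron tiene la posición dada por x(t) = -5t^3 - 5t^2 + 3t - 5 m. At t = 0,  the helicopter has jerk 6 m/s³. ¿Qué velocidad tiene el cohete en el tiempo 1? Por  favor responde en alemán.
Aus der Gleichung für die Geschwindigkeit v(t) = 14 - 7·t, setzen wir t = 1 ein und erhalten v = 7.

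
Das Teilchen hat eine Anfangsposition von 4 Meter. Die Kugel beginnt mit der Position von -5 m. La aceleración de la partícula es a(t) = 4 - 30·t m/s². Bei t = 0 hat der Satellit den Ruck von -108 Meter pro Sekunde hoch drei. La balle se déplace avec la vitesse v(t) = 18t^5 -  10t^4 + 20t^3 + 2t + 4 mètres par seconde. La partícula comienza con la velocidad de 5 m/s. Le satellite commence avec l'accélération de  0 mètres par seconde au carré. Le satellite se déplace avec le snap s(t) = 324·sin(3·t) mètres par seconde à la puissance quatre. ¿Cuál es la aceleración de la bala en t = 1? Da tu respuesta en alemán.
Um dies zu lösen, müssen wir 1 Ableitung unserer Gleichung für die Geschwindigkeit v(t) = 18·t^5 - 10·t^4 + 20·t^3 + 2·t + 4 nehmen. Die Ableitung von der Geschwindigkeit ergibt die Beschleunigung: a(t) = 90·t^4 - 40·t^3 + 60·t^2 + 2. Mit a(t) = 90·t^4 - 40·t^3 + 60·t^2 + 2 und Einsetzen von t = 1, finden wir a = 112.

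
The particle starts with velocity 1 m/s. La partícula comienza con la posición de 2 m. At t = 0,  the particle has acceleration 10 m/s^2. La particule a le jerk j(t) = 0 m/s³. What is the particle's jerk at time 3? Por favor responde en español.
Usando j(t) = 0 y sustituyendo t = 3, encontramos j = 0.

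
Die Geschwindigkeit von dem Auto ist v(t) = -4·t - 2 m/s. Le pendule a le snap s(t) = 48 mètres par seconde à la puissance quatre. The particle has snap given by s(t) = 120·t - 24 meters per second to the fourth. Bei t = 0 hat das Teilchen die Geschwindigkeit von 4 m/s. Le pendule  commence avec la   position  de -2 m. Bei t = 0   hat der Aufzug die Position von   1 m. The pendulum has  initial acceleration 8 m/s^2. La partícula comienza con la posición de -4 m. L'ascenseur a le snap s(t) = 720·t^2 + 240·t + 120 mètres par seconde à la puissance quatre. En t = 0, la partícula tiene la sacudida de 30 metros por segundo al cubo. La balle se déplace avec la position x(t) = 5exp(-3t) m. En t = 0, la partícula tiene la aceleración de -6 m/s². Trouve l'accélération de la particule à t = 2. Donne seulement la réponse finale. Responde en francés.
À t = 2, a = 166.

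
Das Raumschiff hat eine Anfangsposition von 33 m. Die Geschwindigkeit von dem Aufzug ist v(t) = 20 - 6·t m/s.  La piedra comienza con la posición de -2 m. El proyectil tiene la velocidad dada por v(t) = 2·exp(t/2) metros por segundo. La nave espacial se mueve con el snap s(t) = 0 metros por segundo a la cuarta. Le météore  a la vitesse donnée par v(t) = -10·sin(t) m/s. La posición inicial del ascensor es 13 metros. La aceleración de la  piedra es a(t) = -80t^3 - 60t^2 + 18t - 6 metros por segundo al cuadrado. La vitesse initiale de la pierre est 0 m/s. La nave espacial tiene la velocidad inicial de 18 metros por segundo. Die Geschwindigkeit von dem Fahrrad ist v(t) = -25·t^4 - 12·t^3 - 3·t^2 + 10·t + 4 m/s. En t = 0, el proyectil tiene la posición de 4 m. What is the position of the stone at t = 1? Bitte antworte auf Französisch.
En partant de l'accélération a(t) = -80·t^3 - 60·t^2 + 18·t - 6, nous prenons 2 primitives. En prenant ∫a(t)dt et en appliquant v(0) = 0, nous trouvons v(t) = t·(-20·t^3 - 20·t^2 + 9·t - 6). La primitive de la vitesse, avec x(0) = -2, donne la position: x(t) = -4·t^5 - 5·t^4 + 3·t^3 - 3·t^2 - 2. De l'équation de la position x(t) = -4·t^5 - 5·t^4 + 3·t^3 - 3·t^2 - 2, nous substituons t = 1 pour obtenir x = -11.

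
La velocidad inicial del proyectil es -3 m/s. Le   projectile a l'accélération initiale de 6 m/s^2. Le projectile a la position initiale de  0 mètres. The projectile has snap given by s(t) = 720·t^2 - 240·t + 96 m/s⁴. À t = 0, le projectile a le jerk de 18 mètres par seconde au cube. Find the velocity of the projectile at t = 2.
To solve this, we need to take 3 integrals of our snap equation s(t) = 720·t^2 - 240·t + 96. Taking ∫s(t)dt and applying j(0) = 18, we find j(t) = 240·t^3 - 120·t^2 + 96·t + 18. The antiderivative of jerk is acceleration. Using a(0) = 6, we get a(t) = 60·t^4 - 40·t^3 + 48·t^2 + 18·t + 6. Taking ∫a(t)dt and applying v(0) = -3, we find v(t) = 12·t^5 - 10·t^4 + 16·t^3 + 9·t^2 + 6·t - 3. Using v(t) = 12·t^5 - 10·t^4 + 16·t^3 + 9·t^2 + 6·t - 3 and substituting t = 2, we find v = 397.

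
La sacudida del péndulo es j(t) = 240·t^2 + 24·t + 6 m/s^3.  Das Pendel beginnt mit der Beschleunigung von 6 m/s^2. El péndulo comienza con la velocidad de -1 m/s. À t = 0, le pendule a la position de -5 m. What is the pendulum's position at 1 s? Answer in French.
Nous devons trouver l'intégrale de notre équation du jerk j(t) = 240·t^2 + 24·t + 6 3 fois. En intégrant le jerk et en utilisant la condition initiale a(0) = 6, nous obtenons a(t) = 80·t^3 + 12·t^2 + 6·t + 6. En prenant ∫a(t)dt et en appliquant v(0) = -1, nous trouvons v(t) = 20·t^4 + 4·t^3 + 3·t^2 + 6·t - 1. La primitive de la vitesse, avec x(0) = -5, donne la position: x(t) = 4·t^5 + t^4 + t^3 + 3·t^2 - t - 5. De l'équation de la position x(t) = 4·t^5 + t^4 + t^3 + 3·t^2 - t - 5, nous substituons t = 1 pour obtenir x = 3.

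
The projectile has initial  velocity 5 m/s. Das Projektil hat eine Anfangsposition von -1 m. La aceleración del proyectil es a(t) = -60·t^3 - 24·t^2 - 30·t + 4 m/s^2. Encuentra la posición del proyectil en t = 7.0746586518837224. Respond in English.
To find the answer, we compute 2 integrals of a(t) = -60·t^3 - 24·t^2 - 30·t + 4. The integral of acceleration, with v(0) = 5, gives velocity: v(t) = -15·t^4 - 8·t^3 - 15·t^2 + 4·t + 5. The antiderivative of velocity, with x(0) = -1, gives position: x(t) = -3·t^5 - 2·t^4 - 5·t^3 + 2·t^2 + 5·t - 1. We have position x(t) = -3·t^5 - 2·t^4 - 5·t^3 + 2·t^2 + 5·t - 1. Substituting t = 7.0746586518837224: x(7.0746586518837224) = -59813.9526579741.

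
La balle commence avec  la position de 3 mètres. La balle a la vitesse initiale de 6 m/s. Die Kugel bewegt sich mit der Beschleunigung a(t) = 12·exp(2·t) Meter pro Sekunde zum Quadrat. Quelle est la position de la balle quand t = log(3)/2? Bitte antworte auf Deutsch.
Wir müssen die Stammfunktion unserer Gleichung für die Beschleunigung a(t) = 12·exp(2·t) 2-mal finden. Mit ∫a(t)dt und Anwendung von v(0) = 6, finden wir v(t) = 6·exp(2·t). Mit ∫v(t)dt und Anwendung von x(0) = 3, finden wir x(t) = 3·exp(2·t). Aus der Gleichung für die Position x(t) = 3·exp(2·t), setzen wir t = log(3)/2 ein und erhalten x = 9.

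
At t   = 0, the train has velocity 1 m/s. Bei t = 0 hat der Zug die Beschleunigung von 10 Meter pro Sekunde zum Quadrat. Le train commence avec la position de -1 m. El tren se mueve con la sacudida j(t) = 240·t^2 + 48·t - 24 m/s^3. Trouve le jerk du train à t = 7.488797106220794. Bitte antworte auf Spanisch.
Tenemos la sacudida j(t) = 240·t^2 + 48·t - 24. Sustituyendo t = 7.488797106220794: j(7.488797106220794) = 13795.1619646524.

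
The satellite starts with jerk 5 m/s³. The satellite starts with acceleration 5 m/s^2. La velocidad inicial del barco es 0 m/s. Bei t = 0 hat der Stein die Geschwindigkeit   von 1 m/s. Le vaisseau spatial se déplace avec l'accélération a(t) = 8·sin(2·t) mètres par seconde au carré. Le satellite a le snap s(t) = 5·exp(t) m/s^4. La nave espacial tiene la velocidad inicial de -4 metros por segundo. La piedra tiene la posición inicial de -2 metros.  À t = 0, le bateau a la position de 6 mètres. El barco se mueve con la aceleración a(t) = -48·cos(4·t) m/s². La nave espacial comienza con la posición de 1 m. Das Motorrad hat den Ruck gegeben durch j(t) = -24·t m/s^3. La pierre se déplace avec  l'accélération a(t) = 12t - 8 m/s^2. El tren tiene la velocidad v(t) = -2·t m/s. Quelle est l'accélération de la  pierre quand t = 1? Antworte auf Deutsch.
Aus der Gleichung für die Beschleunigung a(t) = 12·t - 8, setzen wir t = 1 ein und erhalten a = 4.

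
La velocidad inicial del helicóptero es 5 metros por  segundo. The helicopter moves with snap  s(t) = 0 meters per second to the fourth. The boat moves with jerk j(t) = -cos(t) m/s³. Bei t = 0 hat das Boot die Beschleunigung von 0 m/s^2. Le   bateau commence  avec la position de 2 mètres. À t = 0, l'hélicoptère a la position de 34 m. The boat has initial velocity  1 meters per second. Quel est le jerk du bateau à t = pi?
Nous avons le jerk j(t) = -cos(t). En substituant t = pi: j(pi) = 1.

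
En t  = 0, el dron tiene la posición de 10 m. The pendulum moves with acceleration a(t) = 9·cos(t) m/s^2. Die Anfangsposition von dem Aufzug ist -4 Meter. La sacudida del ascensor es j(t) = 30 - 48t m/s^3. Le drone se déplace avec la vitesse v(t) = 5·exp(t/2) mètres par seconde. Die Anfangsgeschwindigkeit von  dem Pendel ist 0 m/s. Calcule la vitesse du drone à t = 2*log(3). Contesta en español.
Usando v(t) = 5·exp(t/2) y sustituyendo t = 2*log(3), encontramos v = 15.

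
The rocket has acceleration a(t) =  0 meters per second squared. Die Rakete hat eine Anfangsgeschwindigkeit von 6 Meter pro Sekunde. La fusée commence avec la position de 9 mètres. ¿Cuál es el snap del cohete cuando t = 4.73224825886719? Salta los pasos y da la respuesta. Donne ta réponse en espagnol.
En t = 4.73224825886719, s = 0.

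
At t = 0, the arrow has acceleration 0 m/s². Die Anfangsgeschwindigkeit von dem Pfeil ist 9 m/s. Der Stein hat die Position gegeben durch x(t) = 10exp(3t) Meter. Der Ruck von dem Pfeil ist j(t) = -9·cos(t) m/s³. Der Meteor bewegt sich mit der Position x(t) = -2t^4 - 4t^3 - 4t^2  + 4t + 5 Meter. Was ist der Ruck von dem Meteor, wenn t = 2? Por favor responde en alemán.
Wir müssen unsere Gleichung für die Position x(t) = -2·t^4 - 4·t^3 - 4·t^2 + 4·t + 5 3-mal ableiten. Mit d/dt von x(t) finden wir v(t) = -8·t^3 - 12·t^2 - 8·t + 4. Durch Ableiten von der Geschwindigkeit erhalten wir die Beschleunigung: a(t) = -24·t^2 - 24·t - 8. Die Ableitung von der Beschleunigung ergibt den Ruck: j(t) = -48·t - 24. Wir haben den Ruck j(t) = -48·t - 24. Durch Einsetzen von t = 2: j(2) = -120.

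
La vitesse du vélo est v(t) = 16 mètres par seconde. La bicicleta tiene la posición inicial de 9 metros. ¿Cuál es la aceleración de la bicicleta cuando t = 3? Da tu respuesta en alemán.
Ausgehend von der Geschwindigkeit v(t) = 16, nehmen wir 1 Ableitung. Die Ableitung von der Geschwindigkeit ergibt die Beschleunigung: a(t) = 0. Mit a(t) = 0 und Einsetzen von t = 3, finden wir a = 0.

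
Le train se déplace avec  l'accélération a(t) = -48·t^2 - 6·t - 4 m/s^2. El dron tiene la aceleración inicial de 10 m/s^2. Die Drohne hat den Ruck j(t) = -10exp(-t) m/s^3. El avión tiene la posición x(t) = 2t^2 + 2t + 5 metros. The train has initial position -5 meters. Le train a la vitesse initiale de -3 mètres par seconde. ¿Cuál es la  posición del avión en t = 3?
De la ecuación de la posición x(t) = 2·t^2 + 2·t + 5, sustituimos t = 3 para obtener x = 29.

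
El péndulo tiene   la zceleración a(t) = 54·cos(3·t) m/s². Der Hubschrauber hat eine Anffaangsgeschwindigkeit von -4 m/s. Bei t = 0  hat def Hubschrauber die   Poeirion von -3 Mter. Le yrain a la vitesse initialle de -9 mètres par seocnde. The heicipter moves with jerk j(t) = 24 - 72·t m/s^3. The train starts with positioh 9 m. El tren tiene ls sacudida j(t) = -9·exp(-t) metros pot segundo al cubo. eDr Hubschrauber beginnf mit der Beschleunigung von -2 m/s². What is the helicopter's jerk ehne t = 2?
Using j(t) = 24 - 72·t and substituting t = 2, we find j = -120.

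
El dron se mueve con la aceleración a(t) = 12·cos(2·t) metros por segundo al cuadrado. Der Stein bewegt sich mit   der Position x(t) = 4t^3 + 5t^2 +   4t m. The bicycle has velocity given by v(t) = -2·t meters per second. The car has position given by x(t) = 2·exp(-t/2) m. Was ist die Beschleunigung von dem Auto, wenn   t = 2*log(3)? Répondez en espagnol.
Para resolver esto, necesitamos tomar 2 derivadas de nuestra ecuación de la posición x(t) = 2·exp(-t/2). Tomando d/dt de x(t), encontramos v(t) = -exp(-t/2). Tomando d/dt de v(t), encontramos a(t) = exp(-t/2)/2. Usando a(t) = exp(-t/2)/2 y sustituyendo t = 2*log(3), encontramos a = 1/6.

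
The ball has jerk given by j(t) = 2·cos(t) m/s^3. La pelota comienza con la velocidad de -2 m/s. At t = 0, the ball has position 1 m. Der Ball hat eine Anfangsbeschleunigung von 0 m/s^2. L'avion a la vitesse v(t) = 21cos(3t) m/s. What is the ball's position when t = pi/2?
To solve this, we need to take 3 integrals of our jerk equation j(t) = 2·cos(t). The antiderivative of jerk is acceleration. Using a(0) = 0, we get a(t) = 2·sin(t). Finding the integral of a(t) and using v(0) = -2: v(t) = -2·cos(t). Finding the integral of v(t) and using x(0) = 1: x(t) = 1 - 2·sin(t). Using x(t) = 1 - 2·sin(t) and substituting t = pi/2, we find x = -1.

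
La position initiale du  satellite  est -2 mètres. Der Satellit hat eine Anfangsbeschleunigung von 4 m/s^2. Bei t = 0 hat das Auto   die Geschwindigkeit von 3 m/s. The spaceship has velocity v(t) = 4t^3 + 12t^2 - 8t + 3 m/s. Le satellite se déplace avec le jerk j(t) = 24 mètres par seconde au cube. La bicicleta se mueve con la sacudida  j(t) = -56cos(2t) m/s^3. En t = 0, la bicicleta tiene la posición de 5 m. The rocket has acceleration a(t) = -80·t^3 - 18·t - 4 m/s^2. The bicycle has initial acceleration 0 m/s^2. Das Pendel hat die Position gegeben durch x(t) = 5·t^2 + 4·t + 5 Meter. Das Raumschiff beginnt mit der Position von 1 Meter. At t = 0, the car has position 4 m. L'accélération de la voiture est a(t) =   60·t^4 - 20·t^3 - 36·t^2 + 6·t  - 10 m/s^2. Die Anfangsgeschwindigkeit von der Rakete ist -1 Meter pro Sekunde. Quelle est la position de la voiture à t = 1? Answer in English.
We need to integrate our acceleration equation a(t) = 60·t^4 - 20·t^3 - 36·t^2 + 6·t - 10 2 times. Finding the antiderivative of a(t) and using v(0) = 3: v(t) = 12·t^5 - 5·t^4 - 12·t^3 + 3·t^2 - 10·t + 3. Finding the integral of v(t) and using x(0) = 4: x(t) = 2·t^6 - t^5 - 3·t^4 + t^3 - 5·t^2 + 3·t + 4. From the given position equation x(t) = 2·t^6 - t^5 - 3·t^4 + t^3 - 5·t^2 + 3·t + 4, we substitute t = 1 to get x = 1.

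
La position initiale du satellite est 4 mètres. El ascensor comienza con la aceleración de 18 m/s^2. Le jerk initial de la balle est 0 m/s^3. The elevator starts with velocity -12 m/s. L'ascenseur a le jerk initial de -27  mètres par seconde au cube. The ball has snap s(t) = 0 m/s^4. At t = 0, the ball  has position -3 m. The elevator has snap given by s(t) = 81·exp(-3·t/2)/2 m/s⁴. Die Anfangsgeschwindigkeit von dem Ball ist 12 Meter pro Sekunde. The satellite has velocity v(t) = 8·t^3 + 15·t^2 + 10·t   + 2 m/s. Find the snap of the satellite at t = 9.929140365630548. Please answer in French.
Nous devons dériver notre équation de la vitesse v(t) = 8·t^3 + 15·t^2 + 10·t + 2 3 fois. En prenant d/dt de v(t), nous trouvons a(t) = 24·t^2 + 30·t + 10. En prenant d/dt de a(t), nous trouvons j(t) = 48·t + 30. En dérivant le jerk, nous obtenons le snap: s(t) = 48. En utilisant s(t) = 48 et en substituant t = 9.929140365630548, nous trouvons s = 48.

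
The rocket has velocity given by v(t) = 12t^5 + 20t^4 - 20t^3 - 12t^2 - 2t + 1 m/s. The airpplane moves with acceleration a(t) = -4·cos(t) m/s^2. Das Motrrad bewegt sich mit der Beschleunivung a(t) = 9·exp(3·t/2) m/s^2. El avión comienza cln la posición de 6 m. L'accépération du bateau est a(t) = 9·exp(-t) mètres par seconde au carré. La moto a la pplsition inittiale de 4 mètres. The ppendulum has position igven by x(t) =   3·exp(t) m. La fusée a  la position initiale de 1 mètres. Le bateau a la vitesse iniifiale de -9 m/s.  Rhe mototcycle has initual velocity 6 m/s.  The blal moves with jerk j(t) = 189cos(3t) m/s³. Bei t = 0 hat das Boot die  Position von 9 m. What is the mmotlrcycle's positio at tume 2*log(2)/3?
To solve this, we need to take 2 antiderivatives of our acceleration equation a(t) = 9·exp(3·t/2). Taking ∫a(t)dt and applying v(0) = 6, we find v(t) = 6·exp(3·t/2). Integrating velocity and using the initial condition x(0) = 4, we get x(t) = 4·exp(3·t/2). We have position x(t) = 4·exp(3·t/2). Substituting t = 2*log(2)/3: x(2*log(2)/3) = 8.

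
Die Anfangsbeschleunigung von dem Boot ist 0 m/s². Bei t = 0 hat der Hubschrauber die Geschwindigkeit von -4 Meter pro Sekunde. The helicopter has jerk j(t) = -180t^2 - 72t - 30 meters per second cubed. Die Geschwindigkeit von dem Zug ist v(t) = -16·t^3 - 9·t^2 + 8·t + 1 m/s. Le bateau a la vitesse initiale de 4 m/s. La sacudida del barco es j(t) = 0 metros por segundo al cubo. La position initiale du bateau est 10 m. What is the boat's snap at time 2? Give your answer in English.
To solve this, we need to take 1 derivative of our jerk equation j(t) = 0. Taking d/dt of j(t), we find s(t) = 0. Using s(t) = 0 and substituting t = 2, we find s = 0.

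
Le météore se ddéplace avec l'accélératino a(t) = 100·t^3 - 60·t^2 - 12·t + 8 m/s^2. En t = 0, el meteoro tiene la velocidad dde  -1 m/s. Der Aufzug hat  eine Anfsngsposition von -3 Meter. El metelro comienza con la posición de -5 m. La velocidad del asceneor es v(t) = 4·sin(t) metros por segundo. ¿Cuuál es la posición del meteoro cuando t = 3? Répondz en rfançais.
En partant de l'accélération a(t) = 100·t^3 - 60·t^2 - 12·t + 8, nous prenons 2 intégrales. L'intégrale de l'accélération, avec v(0) = -1, donne la vitesse: v(t) = 25·t^4 - 20·t^3 - 6·t^2 + 8·t - 1. L'intégrale de la vitesse est la position. En utilisant x(0) = -5, nous obtenons x(t) = 5·t^5 - 5·t^4 - 2·t^3 + 4·t^2 - t - 5. Nous avons la position x(t) = 5·t^5 - 5·t^4 - 2·t^3 + 4·t^2 - t - 5. En substituant t = 3: x(3) = 784.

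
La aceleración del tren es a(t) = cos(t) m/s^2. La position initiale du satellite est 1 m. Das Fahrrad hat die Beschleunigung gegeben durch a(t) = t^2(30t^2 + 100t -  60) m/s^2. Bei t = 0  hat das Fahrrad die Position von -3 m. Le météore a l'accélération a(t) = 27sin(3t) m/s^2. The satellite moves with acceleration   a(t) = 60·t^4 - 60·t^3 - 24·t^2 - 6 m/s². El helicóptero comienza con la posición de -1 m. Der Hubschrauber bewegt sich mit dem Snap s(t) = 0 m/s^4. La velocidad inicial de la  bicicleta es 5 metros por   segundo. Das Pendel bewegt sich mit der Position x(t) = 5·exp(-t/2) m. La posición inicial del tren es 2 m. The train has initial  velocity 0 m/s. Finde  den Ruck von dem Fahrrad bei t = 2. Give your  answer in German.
Wir müssen unsere Gleichung für die Beschleunigung a(t) = t^2·(30·t^2 + 100·t - 60) 1-mal ableiten. Durch Ableiten von der Beschleunigung erhalten wir den Ruck: j(t) = t^2·(60·t + 100) + 2·t·(30·t^2 + 100·t - 60). Aus der Gleichung für den Ruck j(t) = t^2·(60·t + 100) + 2·t·(30·t^2 + 100·t - 60), setzen wir t = 2 ein und erhalten j = 1920.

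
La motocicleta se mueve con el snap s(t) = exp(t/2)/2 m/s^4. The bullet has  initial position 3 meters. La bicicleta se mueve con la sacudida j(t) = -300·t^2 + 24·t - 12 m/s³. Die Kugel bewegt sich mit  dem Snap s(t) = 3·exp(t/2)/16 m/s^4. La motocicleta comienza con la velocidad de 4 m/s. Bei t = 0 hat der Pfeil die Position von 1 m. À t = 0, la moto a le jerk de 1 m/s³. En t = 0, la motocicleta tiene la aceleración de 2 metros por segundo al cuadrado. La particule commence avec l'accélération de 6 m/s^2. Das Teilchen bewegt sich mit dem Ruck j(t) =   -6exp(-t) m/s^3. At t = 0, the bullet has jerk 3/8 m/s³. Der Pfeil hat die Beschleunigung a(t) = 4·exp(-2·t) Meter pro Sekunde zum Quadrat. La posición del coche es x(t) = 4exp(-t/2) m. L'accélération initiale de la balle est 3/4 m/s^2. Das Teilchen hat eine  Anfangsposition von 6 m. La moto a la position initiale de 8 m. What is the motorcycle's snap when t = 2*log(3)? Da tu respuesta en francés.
En utilisant s(t) = exp(t/2)/2 et en substituant t = 2*log(3), nous trouvons s = 3/2.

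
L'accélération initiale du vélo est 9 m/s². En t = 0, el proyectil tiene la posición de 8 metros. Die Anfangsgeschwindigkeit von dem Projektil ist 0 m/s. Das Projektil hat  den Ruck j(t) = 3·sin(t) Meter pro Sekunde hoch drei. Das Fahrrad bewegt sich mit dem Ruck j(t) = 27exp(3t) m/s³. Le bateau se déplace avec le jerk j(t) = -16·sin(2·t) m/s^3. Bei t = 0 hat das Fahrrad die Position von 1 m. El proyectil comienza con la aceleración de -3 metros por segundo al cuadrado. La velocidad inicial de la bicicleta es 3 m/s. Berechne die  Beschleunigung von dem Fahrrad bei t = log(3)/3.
Wir müssen unsere Gleichung für den Ruck j(t) = 27·exp(3·t) 1-mal integrieren. Die Stammfunktion von dem Ruck, mit a(0) = 9, ergibt die Beschleunigung: a(t) = 9·exp(3·t). Aus der Gleichung für die Beschleunigung a(t) = 9·exp(3·t), setzen wir t = log(3)/3 ein und erhalten a = 27.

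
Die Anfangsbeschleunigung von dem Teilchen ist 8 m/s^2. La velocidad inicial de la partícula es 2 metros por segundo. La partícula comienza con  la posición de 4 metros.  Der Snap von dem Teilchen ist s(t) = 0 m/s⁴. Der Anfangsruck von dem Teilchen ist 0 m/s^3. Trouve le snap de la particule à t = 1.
En utilisant s(t) = 0 et en substituant t = 1, nous trouvons s = 0.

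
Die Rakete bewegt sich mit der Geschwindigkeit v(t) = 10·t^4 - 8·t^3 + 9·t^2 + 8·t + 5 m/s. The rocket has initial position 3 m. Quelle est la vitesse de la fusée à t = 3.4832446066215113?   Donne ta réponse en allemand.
Wir haben die Geschwindigkeit v(t) = 10·t^4 - 8·t^3 + 9·t^2 + 8·t + 5. Durch Einsetzen von t = 3.4832446066215113: v(3.4832446066215113) = 1276.06062346116.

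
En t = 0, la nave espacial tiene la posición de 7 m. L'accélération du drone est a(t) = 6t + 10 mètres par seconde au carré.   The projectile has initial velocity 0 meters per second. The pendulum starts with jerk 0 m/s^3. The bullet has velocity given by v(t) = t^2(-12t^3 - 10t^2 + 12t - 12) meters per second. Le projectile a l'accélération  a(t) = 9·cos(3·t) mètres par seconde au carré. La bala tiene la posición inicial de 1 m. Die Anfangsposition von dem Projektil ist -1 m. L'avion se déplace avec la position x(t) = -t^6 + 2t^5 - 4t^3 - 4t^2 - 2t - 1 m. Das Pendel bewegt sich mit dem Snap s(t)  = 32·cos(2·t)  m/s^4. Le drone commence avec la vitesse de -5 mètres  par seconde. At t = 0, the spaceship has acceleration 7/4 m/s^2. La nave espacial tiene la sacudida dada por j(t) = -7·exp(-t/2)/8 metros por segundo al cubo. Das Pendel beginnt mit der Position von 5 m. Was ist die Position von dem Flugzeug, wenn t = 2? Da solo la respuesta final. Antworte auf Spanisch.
La respuesta es -53.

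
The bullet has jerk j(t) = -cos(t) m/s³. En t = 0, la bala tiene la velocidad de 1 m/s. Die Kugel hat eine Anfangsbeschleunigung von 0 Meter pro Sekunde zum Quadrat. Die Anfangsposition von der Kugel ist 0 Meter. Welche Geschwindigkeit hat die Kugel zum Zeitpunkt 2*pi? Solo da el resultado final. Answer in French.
La vitesse à t = 2*pi est v = 1.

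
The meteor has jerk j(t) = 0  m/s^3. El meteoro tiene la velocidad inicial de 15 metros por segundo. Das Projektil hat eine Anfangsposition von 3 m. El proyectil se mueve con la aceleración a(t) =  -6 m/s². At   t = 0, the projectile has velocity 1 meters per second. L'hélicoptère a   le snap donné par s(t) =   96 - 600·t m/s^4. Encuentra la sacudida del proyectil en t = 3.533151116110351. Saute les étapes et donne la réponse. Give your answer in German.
Die Antwort ist 0.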